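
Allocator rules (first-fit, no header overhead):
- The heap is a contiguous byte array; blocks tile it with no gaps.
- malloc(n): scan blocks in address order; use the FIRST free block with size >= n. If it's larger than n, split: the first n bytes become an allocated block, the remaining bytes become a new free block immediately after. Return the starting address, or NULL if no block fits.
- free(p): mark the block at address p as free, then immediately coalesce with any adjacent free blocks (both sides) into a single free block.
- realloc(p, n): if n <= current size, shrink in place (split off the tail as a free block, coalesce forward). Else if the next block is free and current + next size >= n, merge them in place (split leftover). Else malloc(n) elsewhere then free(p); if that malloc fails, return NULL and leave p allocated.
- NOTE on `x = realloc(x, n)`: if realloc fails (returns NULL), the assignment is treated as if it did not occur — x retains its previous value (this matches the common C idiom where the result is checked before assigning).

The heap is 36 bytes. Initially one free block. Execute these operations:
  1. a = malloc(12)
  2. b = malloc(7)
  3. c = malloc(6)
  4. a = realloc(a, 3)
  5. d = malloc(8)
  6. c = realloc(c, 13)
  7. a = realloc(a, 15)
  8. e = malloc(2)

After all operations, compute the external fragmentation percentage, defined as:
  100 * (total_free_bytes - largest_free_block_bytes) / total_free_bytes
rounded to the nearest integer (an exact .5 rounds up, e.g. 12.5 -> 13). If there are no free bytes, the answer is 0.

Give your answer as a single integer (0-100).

Op 1: a = malloc(12) -> a = 0; heap: [0-11 ALLOC][12-35 FREE]
Op 2: b = malloc(7) -> b = 12; heap: [0-11 ALLOC][12-18 ALLOC][19-35 FREE]
Op 3: c = malloc(6) -> c = 19; heap: [0-11 ALLOC][12-18 ALLOC][19-24 ALLOC][25-35 FREE]
Op 4: a = realloc(a, 3) -> a = 0; heap: [0-2 ALLOC][3-11 FREE][12-18 ALLOC][19-24 ALLOC][25-35 FREE]
Op 5: d = malloc(8) -> d = 3; heap: [0-2 ALLOC][3-10 ALLOC][11-11 FREE][12-18 ALLOC][19-24 ALLOC][25-35 FREE]
Op 6: c = realloc(c, 13) -> c = 19; heap: [0-2 ALLOC][3-10 ALLOC][11-11 FREE][12-18 ALLOC][19-31 ALLOC][32-35 FREE]
Op 7: a = realloc(a, 15) -> NULL (a unchanged); heap: [0-2 ALLOC][3-10 ALLOC][11-11 FREE][12-18 ALLOC][19-31 ALLOC][32-35 FREE]
Op 8: e = malloc(2) -> e = 32; heap: [0-2 ALLOC][3-10 ALLOC][11-11 FREE][12-18 ALLOC][19-31 ALLOC][32-33 ALLOC][34-35 FREE]
Free blocks: [1 2] total_free=3 largest=2 -> 100*(3-2)/3 = 100/3 ≈ 33.333 -> rounds to 33

Answer: 33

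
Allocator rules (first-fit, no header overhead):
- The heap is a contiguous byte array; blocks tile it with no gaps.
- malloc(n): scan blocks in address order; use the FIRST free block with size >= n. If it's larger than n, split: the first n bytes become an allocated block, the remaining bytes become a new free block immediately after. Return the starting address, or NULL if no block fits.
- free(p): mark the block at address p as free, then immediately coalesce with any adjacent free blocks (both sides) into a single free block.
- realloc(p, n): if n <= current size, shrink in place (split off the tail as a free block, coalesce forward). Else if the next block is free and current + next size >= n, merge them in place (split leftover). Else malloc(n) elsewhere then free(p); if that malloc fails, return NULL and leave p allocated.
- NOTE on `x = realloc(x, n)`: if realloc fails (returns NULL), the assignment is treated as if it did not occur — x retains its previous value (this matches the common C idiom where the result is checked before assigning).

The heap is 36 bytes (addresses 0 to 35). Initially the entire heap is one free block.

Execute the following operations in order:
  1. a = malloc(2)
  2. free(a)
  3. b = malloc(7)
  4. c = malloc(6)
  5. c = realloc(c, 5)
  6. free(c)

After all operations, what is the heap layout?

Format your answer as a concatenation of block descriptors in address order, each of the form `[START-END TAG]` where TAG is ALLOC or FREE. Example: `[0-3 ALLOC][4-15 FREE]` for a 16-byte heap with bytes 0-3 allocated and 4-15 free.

Answer: [0-6 ALLOC][7-35 FREE]

Derivation:
Op 1: a = malloc(2) -> a = 0; heap: [0-1 ALLOC][2-35 FREE]
Op 2: free(a) -> (freed a); heap: [0-35 FREE]
Op 3: b = malloc(7) -> b = 0; heap: [0-6 ALLOC][7-35 FREE]
Op 4: c = malloc(6) -> c = 7; heap: [0-6 ALLOC][7-12 ALLOC][13-35 FREE]
Op 5: c = realloc(c, 5) -> c = 7; heap: [0-6 ALLOC][7-11 ALLOC][12-35 FREE]
Op 6: free(c) -> (freed c); heap: [0-6 ALLOC][7-35 FREE]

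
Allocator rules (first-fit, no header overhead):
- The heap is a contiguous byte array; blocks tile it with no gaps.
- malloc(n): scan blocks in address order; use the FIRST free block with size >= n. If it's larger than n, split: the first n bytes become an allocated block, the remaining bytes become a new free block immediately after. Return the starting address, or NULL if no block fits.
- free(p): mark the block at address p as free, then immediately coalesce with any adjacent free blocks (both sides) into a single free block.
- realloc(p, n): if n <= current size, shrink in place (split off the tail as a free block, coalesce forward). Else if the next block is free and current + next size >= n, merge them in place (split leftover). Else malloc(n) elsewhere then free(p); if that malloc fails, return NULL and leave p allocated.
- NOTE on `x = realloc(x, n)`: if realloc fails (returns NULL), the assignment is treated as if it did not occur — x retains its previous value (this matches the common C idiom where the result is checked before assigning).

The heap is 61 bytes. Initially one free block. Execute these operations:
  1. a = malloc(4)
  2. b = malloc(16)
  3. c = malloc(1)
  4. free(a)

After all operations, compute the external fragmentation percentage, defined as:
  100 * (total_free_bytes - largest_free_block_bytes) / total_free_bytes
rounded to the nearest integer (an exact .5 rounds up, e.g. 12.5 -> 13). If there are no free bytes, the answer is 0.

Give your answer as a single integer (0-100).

Answer: 9

Derivation:
Op 1: a = malloc(4) -> a = 0; heap: [0-3 ALLOC][4-60 FREE]
Op 2: b = malloc(16) -> b = 4; heap: [0-3 ALLOC][4-19 ALLOC][20-60 FREE]
Op 3: c = malloc(1) -> c = 20; heap: [0-3 ALLOC][4-19 ALLOC][20-20 ALLOC][21-60 FREE]
Op 4: free(a) -> (freed a); heap: [0-3 FREE][4-19 ALLOC][20-20 ALLOC][21-60 FREE]
Free blocks: [4 40] total_free=44 largest=40 -> 100*(44-40)/44 = 400/44 ≈ 9.091 -> rounds to 9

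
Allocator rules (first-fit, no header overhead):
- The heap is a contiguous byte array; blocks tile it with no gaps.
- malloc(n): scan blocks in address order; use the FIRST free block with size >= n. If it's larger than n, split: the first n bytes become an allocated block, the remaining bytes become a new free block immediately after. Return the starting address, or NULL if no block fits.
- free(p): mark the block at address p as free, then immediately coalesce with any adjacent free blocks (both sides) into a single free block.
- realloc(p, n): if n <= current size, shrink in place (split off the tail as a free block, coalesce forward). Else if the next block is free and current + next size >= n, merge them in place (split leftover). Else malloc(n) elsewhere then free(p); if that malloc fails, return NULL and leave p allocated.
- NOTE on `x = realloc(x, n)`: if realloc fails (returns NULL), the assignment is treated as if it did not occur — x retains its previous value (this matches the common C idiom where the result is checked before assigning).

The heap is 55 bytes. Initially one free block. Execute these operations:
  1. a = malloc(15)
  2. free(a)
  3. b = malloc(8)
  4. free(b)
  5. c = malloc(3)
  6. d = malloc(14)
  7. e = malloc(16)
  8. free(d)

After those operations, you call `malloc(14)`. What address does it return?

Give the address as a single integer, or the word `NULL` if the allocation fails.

Answer: 3

Derivation:
Op 1: a = malloc(15) -> a = 0; heap: [0-14 ALLOC][15-54 FREE]
Op 2: free(a) -> (freed a); heap: [0-54 FREE]
Op 3: b = malloc(8) -> b = 0; heap: [0-7 ALLOC][8-54 FREE]
Op 4: free(b) -> (freed b); heap: [0-54 FREE]
Op 5: c = malloc(3) -> c = 0; heap: [0-2 ALLOC][3-54 FREE]
Op 6: d = malloc(14) -> d = 3; heap: [0-2 ALLOC][3-16 ALLOC][17-54 FREE]
Op 7: e = malloc(16) -> e = 17; heap: [0-2 ALLOC][3-16 ALLOC][17-32 ALLOC][33-54 FREE]
Op 8: free(d) -> (freed d); heap: [0-2 ALLOC][3-16 FREE][17-32 ALLOC][33-54 FREE]
malloc(14): first-fit scan over [0-2 ALLOC][3-16 FREE][17-32 ALLOC][33-54 FREE] -> 3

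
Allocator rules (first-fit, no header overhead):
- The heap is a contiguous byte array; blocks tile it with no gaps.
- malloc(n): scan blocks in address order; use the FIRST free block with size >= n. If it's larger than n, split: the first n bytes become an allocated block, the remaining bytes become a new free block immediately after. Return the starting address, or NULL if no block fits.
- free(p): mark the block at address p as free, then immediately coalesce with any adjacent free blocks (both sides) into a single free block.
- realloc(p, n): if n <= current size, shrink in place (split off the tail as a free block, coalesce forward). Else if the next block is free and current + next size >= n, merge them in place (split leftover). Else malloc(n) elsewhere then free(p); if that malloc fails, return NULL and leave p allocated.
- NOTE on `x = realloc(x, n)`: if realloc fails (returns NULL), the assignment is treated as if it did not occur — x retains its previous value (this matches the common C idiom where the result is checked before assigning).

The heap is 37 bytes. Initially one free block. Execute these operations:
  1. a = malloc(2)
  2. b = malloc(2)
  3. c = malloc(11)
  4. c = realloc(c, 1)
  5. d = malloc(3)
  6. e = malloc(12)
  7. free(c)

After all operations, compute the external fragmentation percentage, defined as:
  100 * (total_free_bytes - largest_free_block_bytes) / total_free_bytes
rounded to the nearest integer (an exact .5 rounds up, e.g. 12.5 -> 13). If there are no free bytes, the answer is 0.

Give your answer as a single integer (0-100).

Answer: 6

Derivation:
Op 1: a = malloc(2) -> a = 0; heap: [0-1 ALLOC][2-36 FREE]
Op 2: b = malloc(2) -> b = 2; heap: [0-1 ALLOC][2-3 ALLOC][4-36 FREE]
Op 3: c = malloc(11) -> c = 4; heap: [0-1 ALLOC][2-3 ALLOC][4-14 ALLOC][15-36 FREE]
Op 4: c = realloc(c, 1) -> c = 4; heap: [0-1 ALLOC][2-3 ALLOC][4-4 ALLOC][5-36 FREE]
Op 5: d = malloc(3) -> d = 5; heap: [0-1 ALLOC][2-3 ALLOC][4-4 ALLOC][5-7 ALLOC][8-36 FREE]
Op 6: e = malloc(12) -> e = 8; heap: [0-1 ALLOC][2-3 ALLOC][4-4 ALLOC][5-7 ALLOC][8-19 ALLOC][20-36 FREE]
Op 7: free(c) -> (freed c); heap: [0-1 ALLOC][2-3 ALLOC][4-4 FREE][5-7 ALLOC][8-19 ALLOC][20-36 FREE]
Free blocks: [1 17] total_free=18 largest=17 -> 100*(18-17)/18 = 100/18 ≈ 5.556 -> rounds to 6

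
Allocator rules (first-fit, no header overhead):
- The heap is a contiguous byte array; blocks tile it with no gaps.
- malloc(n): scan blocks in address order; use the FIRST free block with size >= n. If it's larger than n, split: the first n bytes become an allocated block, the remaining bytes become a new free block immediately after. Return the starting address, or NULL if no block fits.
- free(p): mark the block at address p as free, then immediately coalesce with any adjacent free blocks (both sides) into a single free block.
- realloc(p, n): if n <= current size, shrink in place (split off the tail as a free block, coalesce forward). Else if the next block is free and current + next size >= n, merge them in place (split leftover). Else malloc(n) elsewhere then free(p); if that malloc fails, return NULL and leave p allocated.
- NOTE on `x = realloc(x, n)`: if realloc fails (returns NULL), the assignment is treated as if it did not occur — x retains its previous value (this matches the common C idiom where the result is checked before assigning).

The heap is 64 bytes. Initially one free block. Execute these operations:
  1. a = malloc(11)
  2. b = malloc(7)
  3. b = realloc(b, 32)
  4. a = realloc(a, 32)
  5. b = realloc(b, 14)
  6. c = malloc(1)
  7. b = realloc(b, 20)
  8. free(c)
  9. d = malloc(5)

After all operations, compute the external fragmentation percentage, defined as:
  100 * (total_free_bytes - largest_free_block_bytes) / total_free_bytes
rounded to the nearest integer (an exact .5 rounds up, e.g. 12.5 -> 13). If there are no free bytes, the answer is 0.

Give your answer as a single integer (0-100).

Answer: 36

Derivation:
Op 1: a = malloc(11) -> a = 0; heap: [0-10 ALLOC][11-63 FREE]
Op 2: b = malloc(7) -> b = 11; heap: [0-10 ALLOC][11-17 ALLOC][18-63 FREE]
Op 3: b = realloc(b, 32) -> b = 11; heap: [0-10 ALLOC][11-42 ALLOC][43-63 FREE]
Op 4: a = realloc(a, 32) -> NULL (a unchanged); heap: [0-10 ALLOC][11-42 ALLOC][43-63 FREE]
Op 5: b = realloc(b, 14) -> b = 11; heap: [0-10 ALLOC][11-24 ALLOC][25-63 FREE]
Op 6: c = malloc(1) -> c = 25; heap: [0-10 ALLOC][11-24 ALLOC][25-25 ALLOC][26-63 FREE]
Op 7: b = realloc(b, 20) -> b = 26; heap: [0-10 ALLOC][11-24 FREE][25-25 ALLOC][26-45 ALLOC][46-63 FREE]
Op 8: free(c) -> (freed c); heap: [0-10 ALLOC][11-25 FREE][26-45 ALLOC][46-63 FREE]
Op 9: d = malloc(5) -> d = 11; heap: [0-10 ALLOC][11-15 ALLOC][16-25 FREE][26-45 ALLOC][46-63 FREE]
Free blocks: [10 18] total_free=28 largest=18 -> 100*(28-18)/28 = 1000/28 ≈ 35.714 -> rounds to 36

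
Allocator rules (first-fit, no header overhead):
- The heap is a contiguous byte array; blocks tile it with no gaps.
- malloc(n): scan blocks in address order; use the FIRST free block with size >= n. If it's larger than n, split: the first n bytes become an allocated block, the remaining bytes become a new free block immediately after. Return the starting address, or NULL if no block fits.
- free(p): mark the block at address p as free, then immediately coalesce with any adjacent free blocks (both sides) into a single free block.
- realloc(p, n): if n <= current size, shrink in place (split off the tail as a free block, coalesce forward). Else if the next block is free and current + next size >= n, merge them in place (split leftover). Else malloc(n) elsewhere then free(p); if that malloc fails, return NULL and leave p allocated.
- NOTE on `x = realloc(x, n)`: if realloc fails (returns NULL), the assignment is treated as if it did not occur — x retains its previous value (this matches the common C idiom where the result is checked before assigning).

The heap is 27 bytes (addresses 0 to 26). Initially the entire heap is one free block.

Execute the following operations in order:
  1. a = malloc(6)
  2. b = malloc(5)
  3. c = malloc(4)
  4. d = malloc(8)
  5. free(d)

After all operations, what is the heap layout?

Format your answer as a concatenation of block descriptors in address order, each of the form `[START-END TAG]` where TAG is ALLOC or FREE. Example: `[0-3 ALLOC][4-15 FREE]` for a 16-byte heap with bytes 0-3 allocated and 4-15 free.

Op 1: a = malloc(6) -> a = 0; heap: [0-5 ALLOC][6-26 FREE]
Op 2: b = malloc(5) -> b = 6; heap: [0-5 ALLOC][6-10 ALLOC][11-26 FREE]
Op 3: c = malloc(4) -> c = 11; heap: [0-5 ALLOC][6-10 ALLOC][11-14 ALLOC][15-26 FREE]
Op 4: d = malloc(8) -> d = 15; heap: [0-5 ALLOC][6-10 ALLOC][11-14 ALLOC][15-22 ALLOC][23-26 FREE]
Op 5: free(d) -> (freed d); heap: [0-5 ALLOC][6-10 ALLOC][11-14 ALLOC][15-26 FREE]

Answer: [0-5 ALLOC][6-10 ALLOC][11-14 ALLOC][15-26 FREE]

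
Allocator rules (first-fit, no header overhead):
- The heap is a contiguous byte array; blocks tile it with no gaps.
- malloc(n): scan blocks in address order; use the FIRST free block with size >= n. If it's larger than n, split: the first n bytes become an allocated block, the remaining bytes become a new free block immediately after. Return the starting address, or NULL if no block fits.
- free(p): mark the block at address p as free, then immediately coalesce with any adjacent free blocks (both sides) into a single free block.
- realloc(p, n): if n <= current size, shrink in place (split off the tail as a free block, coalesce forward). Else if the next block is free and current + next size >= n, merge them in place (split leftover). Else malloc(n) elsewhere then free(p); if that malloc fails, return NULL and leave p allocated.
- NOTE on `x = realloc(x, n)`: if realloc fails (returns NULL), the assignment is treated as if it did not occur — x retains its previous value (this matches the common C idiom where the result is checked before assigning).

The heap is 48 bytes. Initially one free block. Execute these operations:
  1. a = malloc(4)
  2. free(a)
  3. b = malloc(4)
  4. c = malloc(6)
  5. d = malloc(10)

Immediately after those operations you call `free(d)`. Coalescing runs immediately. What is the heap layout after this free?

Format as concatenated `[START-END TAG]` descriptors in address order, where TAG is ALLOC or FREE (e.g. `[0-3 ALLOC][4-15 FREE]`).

Op 1: a = malloc(4) -> a = 0; heap: [0-3 ALLOC][4-47 FREE]
Op 2: free(a) -> (freed a); heap: [0-47 FREE]
Op 3: b = malloc(4) -> b = 0; heap: [0-3 ALLOC][4-47 FREE]
Op 4: c = malloc(6) -> c = 4; heap: [0-3 ALLOC][4-9 ALLOC][10-47 FREE]
Op 5: d = malloc(10) -> d = 10; heap: [0-3 ALLOC][4-9 ALLOC][10-19 ALLOC][20-47 FREE]
free(d): d = 10 -> block [10-19 ALLOC]; mark free, coalesce with adjacent free neighbors -> [0-3 ALLOC][4-9 ALLOC][10-47 FREE]

Answer: [0-3 ALLOC][4-9 ALLOC][10-47 FREE]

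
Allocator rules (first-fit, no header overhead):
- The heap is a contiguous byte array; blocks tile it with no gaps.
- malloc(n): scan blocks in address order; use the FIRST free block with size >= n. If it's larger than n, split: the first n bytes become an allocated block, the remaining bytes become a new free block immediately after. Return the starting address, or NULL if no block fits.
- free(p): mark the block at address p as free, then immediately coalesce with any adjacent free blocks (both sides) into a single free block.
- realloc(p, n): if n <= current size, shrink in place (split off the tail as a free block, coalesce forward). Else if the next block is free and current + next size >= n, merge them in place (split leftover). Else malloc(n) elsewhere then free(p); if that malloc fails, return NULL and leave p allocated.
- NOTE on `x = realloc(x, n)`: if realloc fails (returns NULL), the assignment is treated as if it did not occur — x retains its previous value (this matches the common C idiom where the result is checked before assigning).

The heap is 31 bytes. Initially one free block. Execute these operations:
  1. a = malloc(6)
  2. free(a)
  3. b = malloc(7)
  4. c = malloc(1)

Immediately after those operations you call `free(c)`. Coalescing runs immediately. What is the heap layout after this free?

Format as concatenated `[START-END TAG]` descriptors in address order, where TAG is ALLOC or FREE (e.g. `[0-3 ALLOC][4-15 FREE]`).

Op 1: a = malloc(6) -> a = 0; heap: [0-5 ALLOC][6-30 FREE]
Op 2: free(a) -> (freed a); heap: [0-30 FREE]
Op 3: b = malloc(7) -> b = 0; heap: [0-6 ALLOC][7-30 FREE]
Op 4: c = malloc(1) -> c = 7; heap: [0-6 ALLOC][7-7 ALLOC][8-30 FREE]
free(c): c = 7 -> block [7-7 ALLOC]; mark free, coalesce with adjacent free neighbors -> [0-6 ALLOC][7-30 FREE]

Answer: [0-6 ALLOC][7-30 FREE]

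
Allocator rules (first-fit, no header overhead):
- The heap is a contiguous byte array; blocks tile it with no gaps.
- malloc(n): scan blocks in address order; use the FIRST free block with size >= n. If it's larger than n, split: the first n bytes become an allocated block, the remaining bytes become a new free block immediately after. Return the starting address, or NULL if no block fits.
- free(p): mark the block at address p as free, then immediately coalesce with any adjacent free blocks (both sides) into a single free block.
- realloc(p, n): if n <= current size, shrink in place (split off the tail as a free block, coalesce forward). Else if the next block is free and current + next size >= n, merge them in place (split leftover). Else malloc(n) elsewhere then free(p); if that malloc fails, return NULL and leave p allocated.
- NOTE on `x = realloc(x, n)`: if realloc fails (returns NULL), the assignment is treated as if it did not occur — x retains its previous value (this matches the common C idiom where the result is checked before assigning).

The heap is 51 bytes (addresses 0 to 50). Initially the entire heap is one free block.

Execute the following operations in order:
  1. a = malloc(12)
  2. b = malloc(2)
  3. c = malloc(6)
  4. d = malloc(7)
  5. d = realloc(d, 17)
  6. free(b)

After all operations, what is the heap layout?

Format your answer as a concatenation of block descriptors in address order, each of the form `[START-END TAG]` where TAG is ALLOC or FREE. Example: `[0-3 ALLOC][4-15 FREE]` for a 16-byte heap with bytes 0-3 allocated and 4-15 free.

Op 1: a = malloc(12) -> a = 0; heap: [0-11 ALLOC][12-50 FREE]
Op 2: b = malloc(2) -> b = 12; heap: [0-11 ALLOC][12-13 ALLOC][14-50 FREE]
Op 3: c = malloc(6) -> c = 14; heap: [0-11 ALLOC][12-13 ALLOC][14-19 ALLOC][20-50 FREE]
Op 4: d = malloc(7) -> d = 20; heap: [0-11 ALLOC][12-13 ALLOC][14-19 ALLOC][20-26 ALLOC][27-50 FREE]
Op 5: d = realloc(d, 17) -> d = 20; heap: [0-11 ALLOC][12-13 ALLOC][14-19 ALLOC][20-36 ALLOC][37-50 FREE]
Op 6: free(b) -> (freed b); heap: [0-11 ALLOC][12-13 FREE][14-19 ALLOC][20-36 ALLOC][37-50 FREE]

Answer: [0-11 ALLOC][12-13 FREE][14-19 ALLOC][20-36 ALLOC][37-50 FREE]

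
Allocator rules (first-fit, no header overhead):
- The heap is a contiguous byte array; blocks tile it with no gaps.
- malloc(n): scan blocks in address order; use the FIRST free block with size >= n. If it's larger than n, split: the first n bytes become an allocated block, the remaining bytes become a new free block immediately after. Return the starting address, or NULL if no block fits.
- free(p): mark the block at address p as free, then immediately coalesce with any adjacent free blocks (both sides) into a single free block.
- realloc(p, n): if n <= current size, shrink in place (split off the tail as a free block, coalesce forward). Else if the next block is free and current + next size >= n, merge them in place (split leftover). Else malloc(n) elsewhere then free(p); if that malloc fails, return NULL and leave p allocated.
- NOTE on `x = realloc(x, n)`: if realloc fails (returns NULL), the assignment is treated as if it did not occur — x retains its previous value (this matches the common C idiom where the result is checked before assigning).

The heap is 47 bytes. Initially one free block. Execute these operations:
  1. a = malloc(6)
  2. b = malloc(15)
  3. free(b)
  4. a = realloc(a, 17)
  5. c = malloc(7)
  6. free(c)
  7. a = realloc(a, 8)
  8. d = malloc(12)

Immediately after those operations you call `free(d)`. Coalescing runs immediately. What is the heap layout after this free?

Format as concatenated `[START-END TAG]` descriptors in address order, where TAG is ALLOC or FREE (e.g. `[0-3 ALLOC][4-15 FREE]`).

Answer: [0-7 ALLOC][8-46 FREE]

Derivation:
Op 1: a = malloc(6) -> a = 0; heap: [0-5 ALLOC][6-46 FREE]
Op 2: b = malloc(15) -> b = 6; heap: [0-5 ALLOC][6-20 ALLOC][21-46 FREE]
Op 3: free(b) -> (freed b); heap: [0-5 ALLOC][6-46 FREE]
Op 4: a = realloc(a, 17) -> a = 0; heap: [0-16 ALLOC][17-46 FREE]
Op 5: c = malloc(7) -> c = 17; heap: [0-16 ALLOC][17-23 ALLOC][24-46 FREE]
Op 6: free(c) -> (freed c); heap: [0-16 ALLOC][17-46 FREE]
Op 7: a = realloc(a, 8) -> a = 0; heap: [0-7 ALLOC][8-46 FREE]
Op 8: d = malloc(12) -> d = 8; heap: [0-7 ALLOC][8-19 ALLOC][20-46 FREE]
free(d): d = 8 -> block [8-19 ALLOC]; mark free, coalesce with adjacent free neighbors -> [0-7 ALLOC][8-46 FREE]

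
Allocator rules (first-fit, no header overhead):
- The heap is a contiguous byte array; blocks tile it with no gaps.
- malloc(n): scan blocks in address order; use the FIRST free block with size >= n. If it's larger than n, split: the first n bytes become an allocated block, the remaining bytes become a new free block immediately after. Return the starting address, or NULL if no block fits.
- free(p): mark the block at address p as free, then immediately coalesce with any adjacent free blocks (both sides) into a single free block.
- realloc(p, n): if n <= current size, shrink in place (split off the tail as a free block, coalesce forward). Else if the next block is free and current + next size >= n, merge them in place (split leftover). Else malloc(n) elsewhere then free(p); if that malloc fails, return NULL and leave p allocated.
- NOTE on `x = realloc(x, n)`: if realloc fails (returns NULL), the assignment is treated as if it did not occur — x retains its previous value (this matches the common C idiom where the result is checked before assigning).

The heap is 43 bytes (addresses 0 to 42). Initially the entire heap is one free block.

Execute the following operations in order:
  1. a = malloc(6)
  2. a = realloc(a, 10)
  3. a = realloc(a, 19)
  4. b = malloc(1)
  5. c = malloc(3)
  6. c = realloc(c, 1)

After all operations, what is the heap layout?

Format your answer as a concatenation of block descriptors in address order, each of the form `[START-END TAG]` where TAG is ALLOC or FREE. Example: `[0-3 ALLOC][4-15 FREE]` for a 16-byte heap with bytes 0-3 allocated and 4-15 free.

Answer: [0-18 ALLOC][19-19 ALLOC][20-20 ALLOC][21-42 FREE]

Derivation:
Op 1: a = malloc(6) -> a = 0; heap: [0-5 ALLOC][6-42 FREE]
Op 2: a = realloc(a, 10) -> a = 0; heap: [0-9 ALLOC][10-42 FREE]
Op 3: a = realloc(a, 19) -> a = 0; heap: [0-18 ALLOC][19-42 FREE]
Op 4: b = malloc(1) -> b = 19; heap: [0-18 ALLOC][19-19 ALLOC][20-42 FREE]
Op 5: c = malloc(3) -> c = 20; heap: [0-18 ALLOC][19-19 ALLOC][20-22 ALLOC][23-42 FREE]
Op 6: c = realloc(c, 1) -> c = 20; heap: [0-18 ALLOC][19-19 ALLOC][20-20 ALLOC][21-42 FREE]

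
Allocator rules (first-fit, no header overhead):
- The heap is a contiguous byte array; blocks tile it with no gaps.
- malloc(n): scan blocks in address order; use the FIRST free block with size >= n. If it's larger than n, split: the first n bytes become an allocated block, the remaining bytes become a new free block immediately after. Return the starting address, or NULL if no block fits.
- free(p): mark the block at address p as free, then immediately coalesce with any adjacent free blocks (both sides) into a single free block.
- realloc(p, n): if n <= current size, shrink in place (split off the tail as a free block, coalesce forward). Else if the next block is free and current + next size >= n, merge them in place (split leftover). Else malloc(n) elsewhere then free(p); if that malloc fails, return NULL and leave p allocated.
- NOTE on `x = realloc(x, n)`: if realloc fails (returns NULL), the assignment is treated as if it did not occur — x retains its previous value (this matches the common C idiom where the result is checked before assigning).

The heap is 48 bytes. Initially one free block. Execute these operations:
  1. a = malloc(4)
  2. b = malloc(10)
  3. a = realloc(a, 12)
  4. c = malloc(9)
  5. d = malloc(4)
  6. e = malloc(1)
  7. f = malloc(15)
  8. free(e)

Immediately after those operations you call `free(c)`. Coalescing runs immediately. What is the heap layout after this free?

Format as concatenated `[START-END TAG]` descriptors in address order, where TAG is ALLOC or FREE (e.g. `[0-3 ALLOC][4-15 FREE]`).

Answer: [0-3 ALLOC][4-13 ALLOC][14-25 ALLOC][26-47 FREE]

Derivation:
Op 1: a = malloc(4) -> a = 0; heap: [0-3 ALLOC][4-47 FREE]
Op 2: b = malloc(10) -> b = 4; heap: [0-3 ALLOC][4-13 ALLOC][14-47 FREE]
Op 3: a = realloc(a, 12) -> a = 14; heap: [0-3 FREE][4-13 ALLOC][14-25 ALLOC][26-47 FREE]
Op 4: c = malloc(9) -> c = 26; heap: [0-3 FREE][4-13 ALLOC][14-25 ALLOC][26-34 ALLOC][35-47 FREE]
Op 5: d = malloc(4) -> d = 0; heap: [0-3 ALLOC][4-13 ALLOC][14-25 ALLOC][26-34 ALLOC][35-47 FREE]
Op 6: e = malloc(1) -> e = 35; heap: [0-3 ALLOC][4-13 ALLOC][14-25 ALLOC][26-34 ALLOC][35-35 ALLOC][36-47 FREE]
Op 7: f = malloc(15) -> f = NULL; heap: [0-3 ALLOC][4-13 ALLOC][14-25 ALLOC][26-34 ALLOC][35-35 ALLOC][36-47 FREE]
Op 8: free(e) -> (freed e); heap: [0-3 ALLOC][4-13 ALLOC][14-25 ALLOC][26-34 ALLOC][35-47 FREE]
free(c): c = 26 -> block [26-34 ALLOC]; mark free, coalesce with adjacent free neighbors -> [0-3 ALLOC][4-13 ALLOC][14-25 ALLOC][26-47 FREE]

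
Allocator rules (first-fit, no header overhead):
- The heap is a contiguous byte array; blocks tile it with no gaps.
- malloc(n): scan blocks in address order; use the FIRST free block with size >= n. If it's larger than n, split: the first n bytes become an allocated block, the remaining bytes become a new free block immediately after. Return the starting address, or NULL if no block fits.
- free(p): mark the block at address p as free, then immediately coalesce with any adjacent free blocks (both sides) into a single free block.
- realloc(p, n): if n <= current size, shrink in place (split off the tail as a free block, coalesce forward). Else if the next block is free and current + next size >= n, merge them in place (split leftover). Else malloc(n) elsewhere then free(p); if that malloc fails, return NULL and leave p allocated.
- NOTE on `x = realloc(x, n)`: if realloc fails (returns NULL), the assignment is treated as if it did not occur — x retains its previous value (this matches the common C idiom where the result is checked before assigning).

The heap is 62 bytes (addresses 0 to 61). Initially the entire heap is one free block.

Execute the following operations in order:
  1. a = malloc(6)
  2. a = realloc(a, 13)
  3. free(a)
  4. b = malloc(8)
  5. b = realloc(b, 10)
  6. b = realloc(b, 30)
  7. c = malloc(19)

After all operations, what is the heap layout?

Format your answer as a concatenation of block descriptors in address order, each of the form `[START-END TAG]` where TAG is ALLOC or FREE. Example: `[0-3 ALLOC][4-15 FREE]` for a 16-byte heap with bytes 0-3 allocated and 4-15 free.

Answer: [0-29 ALLOC][30-48 ALLOC][49-61 FREE]

Derivation:
Op 1: a = malloc(6) -> a = 0; heap: [0-5 ALLOC][6-61 FREE]
Op 2: a = realloc(a, 13) -> a = 0; heap: [0-12 ALLOC][13-61 FREE]
Op 3: free(a) -> (freed a); heap: [0-61 FREE]
Op 4: b = malloc(8) -> b = 0; heap: [0-7 ALLOC][8-61 FREE]
Op 5: b = realloc(b, 10) -> b = 0; heap: [0-9 ALLOC][10-61 FREE]
Op 6: b = realloc(b, 30) -> b = 0; heap: [0-29 ALLOC][30-61 FREE]
Op 7: c = malloc(19) -> c = 30; heap: [0-29 ALLOC][30-48 ALLOC][49-61 FREE]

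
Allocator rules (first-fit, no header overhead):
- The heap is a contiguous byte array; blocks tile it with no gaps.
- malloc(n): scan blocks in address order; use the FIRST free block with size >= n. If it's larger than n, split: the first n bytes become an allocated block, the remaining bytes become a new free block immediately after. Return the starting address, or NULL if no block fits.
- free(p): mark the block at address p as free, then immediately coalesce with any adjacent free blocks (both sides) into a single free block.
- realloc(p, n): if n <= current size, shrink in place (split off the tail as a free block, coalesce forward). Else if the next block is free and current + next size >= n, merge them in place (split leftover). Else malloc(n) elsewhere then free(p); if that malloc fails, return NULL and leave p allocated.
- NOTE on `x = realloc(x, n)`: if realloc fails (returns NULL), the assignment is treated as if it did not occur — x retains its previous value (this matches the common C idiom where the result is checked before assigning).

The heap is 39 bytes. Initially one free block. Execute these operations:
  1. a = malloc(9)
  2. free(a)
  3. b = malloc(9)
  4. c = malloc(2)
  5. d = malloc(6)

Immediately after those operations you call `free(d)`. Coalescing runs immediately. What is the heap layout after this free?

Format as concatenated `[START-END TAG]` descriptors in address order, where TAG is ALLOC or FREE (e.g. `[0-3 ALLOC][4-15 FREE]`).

Answer: [0-8 ALLOC][9-10 ALLOC][11-38 FREE]

Derivation:
Op 1: a = malloc(9) -> a = 0; heap: [0-8 ALLOC][9-38 FREE]
Op 2: free(a) -> (freed a); heap: [0-38 FREE]
Op 3: b = malloc(9) -> b = 0; heap: [0-8 ALLOC][9-38 FREE]
Op 4: c = malloc(2) -> c = 9; heap: [0-8 ALLOC][9-10 ALLOC][11-38 FREE]
Op 5: d = malloc(6) -> d = 11; heap: [0-8 ALLOC][9-10 ALLOC][11-16 ALLOC][17-38 FREE]
free(d): d = 11 -> block [11-16 ALLOC]; mark free, coalesce with adjacent free neighbors -> [0-8 ALLOC][9-10 ALLOC][11-38 FREE]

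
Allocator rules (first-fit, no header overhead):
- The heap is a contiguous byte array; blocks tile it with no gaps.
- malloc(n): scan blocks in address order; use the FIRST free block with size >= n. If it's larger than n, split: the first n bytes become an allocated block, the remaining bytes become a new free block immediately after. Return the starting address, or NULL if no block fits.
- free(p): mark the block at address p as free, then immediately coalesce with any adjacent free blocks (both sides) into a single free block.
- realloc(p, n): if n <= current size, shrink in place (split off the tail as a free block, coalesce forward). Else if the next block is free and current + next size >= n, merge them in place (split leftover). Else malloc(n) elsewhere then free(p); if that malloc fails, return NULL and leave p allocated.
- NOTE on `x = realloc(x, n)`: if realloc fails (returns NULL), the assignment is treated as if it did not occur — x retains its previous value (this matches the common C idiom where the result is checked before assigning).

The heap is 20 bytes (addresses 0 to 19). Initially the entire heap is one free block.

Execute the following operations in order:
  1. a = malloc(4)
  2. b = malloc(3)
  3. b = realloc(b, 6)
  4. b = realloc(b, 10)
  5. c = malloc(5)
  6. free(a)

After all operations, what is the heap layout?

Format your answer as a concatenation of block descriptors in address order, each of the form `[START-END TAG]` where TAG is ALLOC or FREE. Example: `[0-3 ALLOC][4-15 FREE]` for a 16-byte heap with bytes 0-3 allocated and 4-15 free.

Answer: [0-3 FREE][4-13 ALLOC][14-18 ALLOC][19-19 FREE]

Derivation:
Op 1: a = malloc(4) -> a = 0; heap: [0-3 ALLOC][4-19 FREE]
Op 2: b = malloc(3) -> b = 4; heap: [0-3 ALLOC][4-6 ALLOC][7-19 FREE]
Op 3: b = realloc(b, 6) -> b = 4; heap: [0-3 ALLOC][4-9 ALLOC][10-19 FREE]
Op 4: b = realloc(b, 10) -> b = 4; heap: [0-3 ALLOC][4-13 ALLOC][14-19 FREE]
Op 5: c = malloc(5) -> c = 14; heap: [0-3 ALLOC][4-13 ALLOC][14-18 ALLOC][19-19 FREE]
Op 6: free(a) -> (freed a); heap: [0-3 FREE][4-13 ALLOC][14-18 ALLOC][19-19 FREE]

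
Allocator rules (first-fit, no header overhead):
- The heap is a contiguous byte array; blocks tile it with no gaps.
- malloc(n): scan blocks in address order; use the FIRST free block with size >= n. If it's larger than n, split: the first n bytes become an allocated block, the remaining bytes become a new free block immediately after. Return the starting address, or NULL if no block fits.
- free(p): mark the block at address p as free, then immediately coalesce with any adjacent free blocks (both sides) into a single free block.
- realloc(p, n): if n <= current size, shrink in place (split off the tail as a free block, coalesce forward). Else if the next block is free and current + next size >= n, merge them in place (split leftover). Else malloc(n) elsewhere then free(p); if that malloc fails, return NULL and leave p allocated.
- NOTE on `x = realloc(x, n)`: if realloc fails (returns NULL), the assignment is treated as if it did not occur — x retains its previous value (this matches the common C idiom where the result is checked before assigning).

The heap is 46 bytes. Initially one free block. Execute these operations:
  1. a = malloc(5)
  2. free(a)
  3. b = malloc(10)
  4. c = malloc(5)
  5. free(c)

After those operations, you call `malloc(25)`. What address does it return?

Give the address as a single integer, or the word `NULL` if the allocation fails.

Answer: 10

Derivation:
Op 1: a = malloc(5) -> a = 0; heap: [0-4 ALLOC][5-45 FREE]
Op 2: free(a) -> (freed a); heap: [0-45 FREE]
Op 3: b = malloc(10) -> b = 0; heap: [0-9 ALLOC][10-45 FREE]
Op 4: c = malloc(5) -> c = 10; heap: [0-9 ALLOC][10-14 ALLOC][15-45 FREE]
Op 5: free(c) -> (freed c); heap: [0-9 ALLOC][10-45 FREE]
malloc(25): first-fit scan over [0-9 ALLOC][10-45 FREE] -> 10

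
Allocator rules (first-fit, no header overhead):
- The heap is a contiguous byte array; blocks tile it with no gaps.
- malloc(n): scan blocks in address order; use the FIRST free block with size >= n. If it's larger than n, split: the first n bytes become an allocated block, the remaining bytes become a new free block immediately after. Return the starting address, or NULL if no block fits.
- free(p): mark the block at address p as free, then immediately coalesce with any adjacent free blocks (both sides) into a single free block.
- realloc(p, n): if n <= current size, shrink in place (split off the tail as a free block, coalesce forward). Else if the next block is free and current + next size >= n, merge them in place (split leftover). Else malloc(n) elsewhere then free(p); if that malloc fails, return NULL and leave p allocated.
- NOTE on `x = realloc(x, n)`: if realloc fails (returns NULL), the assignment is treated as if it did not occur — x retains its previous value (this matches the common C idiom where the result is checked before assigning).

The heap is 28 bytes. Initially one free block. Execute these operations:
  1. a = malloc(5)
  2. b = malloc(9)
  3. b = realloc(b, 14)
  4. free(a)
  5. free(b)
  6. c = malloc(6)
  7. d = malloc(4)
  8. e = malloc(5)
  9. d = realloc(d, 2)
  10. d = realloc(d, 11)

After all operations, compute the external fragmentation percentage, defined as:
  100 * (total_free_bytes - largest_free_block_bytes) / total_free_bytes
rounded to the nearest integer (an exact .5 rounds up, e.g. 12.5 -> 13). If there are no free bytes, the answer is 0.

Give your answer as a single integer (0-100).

Op 1: a = malloc(5) -> a = 0; heap: [0-4 ALLOC][5-27 FREE]
Op 2: b = malloc(9) -> b = 5; heap: [0-4 ALLOC][5-13 ALLOC][14-27 FREE]
Op 3: b = realloc(b, 14) -> b = 5; heap: [0-4 ALLOC][5-18 ALLOC][19-27 FREE]
Op 4: free(a) -> (freed a); heap: [0-4 FREE][5-18 ALLOC][19-27 FREE]
Op 5: free(b) -> (freed b); heap: [0-27 FREE]
Op 6: c = malloc(6) -> c = 0; heap: [0-5 ALLOC][6-27 FREE]
Op 7: d = malloc(4) -> d = 6; heap: [0-5 ALLOC][6-9 ALLOC][10-27 FREE]
Op 8: e = malloc(5) -> e = 10; heap: [0-5 ALLOC][6-9 ALLOC][10-14 ALLOC][15-27 FREE]
Op 9: d = realloc(d, 2) -> d = 6; heap: [0-5 ALLOC][6-7 ALLOC][8-9 FREE][10-14 ALLOC][15-27 FREE]
Op 10: d = realloc(d, 11) -> d = 15; heap: [0-5 ALLOC][6-9 FREE][10-14 ALLOC][15-25 ALLOC][26-27 FREE]
Free blocks: [4 2] total_free=6 largest=4 -> 100*(6-4)/6 = 200/6 ≈ 33.333 -> rounds to 33

Answer: 33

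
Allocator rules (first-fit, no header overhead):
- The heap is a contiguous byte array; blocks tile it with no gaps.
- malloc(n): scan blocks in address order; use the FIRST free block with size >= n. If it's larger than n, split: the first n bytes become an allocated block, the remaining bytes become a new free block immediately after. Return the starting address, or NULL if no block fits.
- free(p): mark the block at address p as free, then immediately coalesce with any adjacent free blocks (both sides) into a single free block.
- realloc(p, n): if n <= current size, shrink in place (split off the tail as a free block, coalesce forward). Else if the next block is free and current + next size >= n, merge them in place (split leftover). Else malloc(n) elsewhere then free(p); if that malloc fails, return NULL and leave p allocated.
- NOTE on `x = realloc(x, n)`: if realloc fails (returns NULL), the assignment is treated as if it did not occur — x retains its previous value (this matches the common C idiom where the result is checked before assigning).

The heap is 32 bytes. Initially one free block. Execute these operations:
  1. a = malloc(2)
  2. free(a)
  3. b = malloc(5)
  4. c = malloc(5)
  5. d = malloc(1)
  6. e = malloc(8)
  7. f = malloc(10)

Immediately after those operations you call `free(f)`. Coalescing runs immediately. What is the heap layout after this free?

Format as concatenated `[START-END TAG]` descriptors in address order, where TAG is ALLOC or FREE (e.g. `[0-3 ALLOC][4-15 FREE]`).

Op 1: a = malloc(2) -> a = 0; heap: [0-1 ALLOC][2-31 FREE]
Op 2: free(a) -> (freed a); heap: [0-31 FREE]
Op 3: b = malloc(5) -> b = 0; heap: [0-4 ALLOC][5-31 FREE]
Op 4: c = malloc(5) -> c = 5; heap: [0-4 ALLOC][5-9 ALLOC][10-31 FREE]
Op 5: d = malloc(1) -> d = 10; heap: [0-4 ALLOC][5-9 ALLOC][10-10 ALLOC][11-31 FREE]
Op 6: e = malloc(8) -> e = 11; heap: [0-4 ALLOC][5-9 ALLOC][10-10 ALLOC][11-18 ALLOC][19-31 FREE]
Op 7: f = malloc(10) -> f = 19; heap: [0-4 ALLOC][5-9 ALLOC][10-10 ALLOC][11-18 ALLOC][19-28 ALLOC][29-31 FREE]
free(f): f = 19 -> block [19-28 ALLOC]; mark free, coalesce with adjacent free neighbors -> [0-4 ALLOC][5-9 ALLOC][10-10 ALLOC][11-18 ALLOC][19-31 FREE]

Answer: [0-4 ALLOC][5-9 ALLOC][10-10 ALLOC][11-18 ALLOC][19-31 FREE]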